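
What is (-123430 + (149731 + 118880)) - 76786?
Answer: 68395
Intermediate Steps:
(-123430 + (149731 + 118880)) - 76786 = (-123430 + 268611) - 76786 = 145181 - 76786 = 68395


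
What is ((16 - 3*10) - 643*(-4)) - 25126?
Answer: -22568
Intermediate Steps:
((16 - 3*10) - 643*(-4)) - 25126 = ((16 - 30) - 1*(-2572)) - 25126 = (-14 + 2572) - 25126 = 2558 - 25126 = -22568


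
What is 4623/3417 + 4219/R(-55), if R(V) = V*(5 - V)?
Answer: 4177/56100 ≈ 0.074456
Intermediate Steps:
4623/3417 + 4219/R(-55) = 4623/3417 + 4219/((-55*(5 - 1*(-55)))) = 4623*(1/3417) + 4219/((-55*(5 + 55))) = 23/17 + 4219/((-55*60)) = 23/17 + 4219/(-3300) = 23/17 + 4219*(-1/3300) = 23/17 - 4219/3300 = 4177/56100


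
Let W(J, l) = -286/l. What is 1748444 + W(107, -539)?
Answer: 85673782/49 ≈ 1.7484e+6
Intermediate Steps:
1748444 + W(107, -539) = 1748444 - 286/(-539) = 1748444 - 286*(-1/539) = 1748444 + 26/49 = 85673782/49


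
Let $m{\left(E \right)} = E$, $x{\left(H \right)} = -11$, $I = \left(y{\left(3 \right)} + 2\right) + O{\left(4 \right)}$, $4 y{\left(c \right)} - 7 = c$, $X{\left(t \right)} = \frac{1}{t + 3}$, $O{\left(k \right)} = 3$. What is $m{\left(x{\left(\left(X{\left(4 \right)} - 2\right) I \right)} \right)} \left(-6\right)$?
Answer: $66$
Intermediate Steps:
$X{\left(t \right)} = \frac{1}{3 + t}$
$y{\left(c \right)} = \frac{7}{4} + \frac{c}{4}$
$I = \frac{15}{2}$ ($I = \left(\left(\frac{7}{4} + \frac{1}{4} \cdot 3\right) + 2\right) + 3 = \left(\left(\frac{7}{4} + \frac{3}{4}\right) + 2\right) + 3 = \left(\frac{5}{2} + 2\right) + 3 = \frac{9}{2} + 3 = \frac{15}{2} \approx 7.5$)
$m{\left(x{\left(\left(X{\left(4 \right)} - 2\right) I \right)} \right)} \left(-6\right) = \left(-11\right) \left(-6\right) = 66$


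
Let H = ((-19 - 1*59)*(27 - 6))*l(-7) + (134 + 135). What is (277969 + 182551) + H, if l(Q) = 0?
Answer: 460789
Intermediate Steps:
H = 269 (H = ((-19 - 1*59)*(27 - 6))*0 + (134 + 135) = ((-19 - 59)*21)*0 + 269 = -78*21*0 + 269 = -1638*0 + 269 = 0 + 269 = 269)
(277969 + 182551) + H = (277969 + 182551) + 269 = 460520 + 269 = 460789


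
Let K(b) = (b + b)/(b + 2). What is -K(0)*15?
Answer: 0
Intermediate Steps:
K(b) = 2*b/(2 + b) (K(b) = (2*b)/(2 + b) = 2*b/(2 + b))
-K(0)*15 = -2*0/(2 + 0)*15 = -2*0/2*15 = -1*0*15 = 0*15 = 0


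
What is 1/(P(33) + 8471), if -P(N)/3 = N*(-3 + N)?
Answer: 1/5501 ≈ 0.00018179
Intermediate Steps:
P(N) = -3*N*(-3 + N)
1/(P(33) + 8471) = 1/(3*33*(3 - 1*33) + 8471) = 1/(3*33*(3 - 33) + 8471) = 1/(3*33*(-30) + 8471) = 1/(-2970 + 8471) = 1/5501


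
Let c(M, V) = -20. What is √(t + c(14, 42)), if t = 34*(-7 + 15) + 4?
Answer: 16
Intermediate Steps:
t = 276 (t = 34*8 + 4 = 272 + 4 = 276)
√(t + c(14, 42)) = √(276 - 20) = √256 = 16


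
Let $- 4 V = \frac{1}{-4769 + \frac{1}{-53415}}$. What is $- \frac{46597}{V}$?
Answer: $- \frac{47479758916768}{53415} \approx -8.8888 \cdot 10^{8}$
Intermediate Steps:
$V = \frac{53415}{1018944544}$ ($V = - \frac{1}{4 \left(-4769 + \frac{1}{-53415}\right)} = - \frac{1}{4 \left(-4769 - \frac{1}{53415}\right)} = - \frac{1}{4 \left(- \frac{254736136}{53415}\right)} = \left(- \frac{1}{4}\right) \left(- \frac{53415}{254736136}\right) = \frac{53415}{1018944544} \approx 5.2422 \cdot 10^{-5}$)
$- \frac{46597}{V} = - \frac{46597}{\frac{53415}{1018944544}} = \left(-46597\right) \frac{1018944544}{53415} = - \frac{47479758916768}{53415}$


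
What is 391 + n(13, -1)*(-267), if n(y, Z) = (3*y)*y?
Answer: -134978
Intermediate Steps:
n(y, Z) = 3*y**2
391 + n(13, -1)*(-267) = 391 + (3*13**2)*(-267) = 391 + (3*169)*(-267) = 391 + 507*(-267) = 391 - 135369 = -134978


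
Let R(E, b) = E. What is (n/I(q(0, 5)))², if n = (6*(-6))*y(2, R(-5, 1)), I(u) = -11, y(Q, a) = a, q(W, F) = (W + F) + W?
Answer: 32400/121 ≈ 267.77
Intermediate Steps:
q(W, F) = F + 2*W (q(W, F) = (F + W) + W = F + 2*W)
n = 180 (n = (6*(-6))*(-5) = -36*(-5) = 180)
(n/I(q(0, 5)))² = (180/(-11))² = (180*(-1/11))² = (-180/11)² = 32400/121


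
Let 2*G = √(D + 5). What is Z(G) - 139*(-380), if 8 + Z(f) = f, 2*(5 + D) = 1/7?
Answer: 52812 + √14/28 ≈ 52812.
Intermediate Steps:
D = -69/14 (D = -5 + (½)/7 = -5 + (½)*(⅐) = -5 + 1/14 = -69/14 ≈ -4.9286)
G = √14/28 (G = √(-69/14 + 5)/2 = √(1/14)/2 = (√14/14)/2 = √14/28 ≈ 0.13363)
Z(f) = -8 + f
Z(G) - 139*(-380) = (-8 + √14/28) - 139*(-380) = (-8 + √14/28) + 52820 = 52812 + √14/28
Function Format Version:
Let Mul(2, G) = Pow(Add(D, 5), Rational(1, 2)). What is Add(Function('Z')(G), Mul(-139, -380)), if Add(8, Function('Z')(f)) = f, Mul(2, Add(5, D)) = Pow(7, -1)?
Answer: Add(52812, Mul(Rational(1, 28), Pow(14, Rational(1, 2)))) ≈ 52812.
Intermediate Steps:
D = Rational(-69, 14) (D = Add(-5, Mul(Rational(1, 2), Pow(7, -1))) = Add(-5, Mul(Rational(1, 2), Rational(1, 7))) = Add(-5, Rational(1, 14)) = Rational(-69, 14) ≈ -4.9286)
G = Mul(Rational(1, 28), Pow(14, Rational(1, 2))) (G = Mul(Rational(1, 2), Pow(Add(Rational(-69, 14), 5), Rational(1, 2))) = Mul(Rational(1, 2), Pow(Rational(1, 14), Rational(1, 2))) = Mul(Rational(1, 2), Mul(Rational(1, 14), Pow(14, Rational(1, 2)))) = Mul(Rational(1, 28), Pow(14, Rational(1, 2))) ≈ 0.13363)
Function('Z')(f) = Add(-8, f)
Add(Function('Z')(G), Mul(-139, -380)) = Add(Add(-8, Mul(Rational(1, 28), Pow(14, Rational(1, 2)))), Mul(-139, -380)) = Add(Add(-8, Mul(Rational(1, 28), Pow(14, Rational(1, 2)))), 52820) = Add(52812, Mul(Rational(1, 28), Pow(14, Rational(1, 2))))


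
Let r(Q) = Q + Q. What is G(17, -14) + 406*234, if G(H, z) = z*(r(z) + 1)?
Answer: 95382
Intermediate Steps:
r(Q) = 2*Q
G(H, z) = z*(1 + 2*z) (G(H, z) = z*(2*z + 1) = z*(1 + 2*z))
G(17, -14) + 406*234 = -14*(1 + 2*(-14)) + 406*234 = -14*(1 - 28) + 95004 = -14*(-27) + 95004 = 378 + 95004 = 95382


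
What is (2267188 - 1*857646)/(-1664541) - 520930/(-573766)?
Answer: 29181033979/477528515703 ≈ 0.061108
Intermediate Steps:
(2267188 - 1*857646)/(-1664541) - 520930/(-573766) = (2267188 - 857646)*(-1/1664541) - 520930*(-1/573766) = 1409542*(-1/1664541) + 260465/286883 = -1409542/1664541 + 260465/286883 = 29181033979/477528515703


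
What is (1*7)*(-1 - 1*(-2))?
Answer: 7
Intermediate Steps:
(1*7)*(-1 - 1*(-2)) = 7*(-1 + 2) = 7*1 = 7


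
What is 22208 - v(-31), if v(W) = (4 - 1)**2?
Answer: 22199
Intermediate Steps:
v(W) = 9 (v(W) = 3**2 = 9)
22208 - v(-31) = 22208 - 1*9 = 22208 - 9 = 22199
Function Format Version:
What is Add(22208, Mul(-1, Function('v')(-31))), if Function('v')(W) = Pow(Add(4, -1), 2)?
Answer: 22199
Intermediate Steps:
Function('v')(W) = 9 (Function('v')(W) = Pow(3, 2) = 9)
Add(22208, Mul(-1, Function('v')(-31))) = Add(22208, Mul(-1, 9)) = Add(22208, -9) = 22199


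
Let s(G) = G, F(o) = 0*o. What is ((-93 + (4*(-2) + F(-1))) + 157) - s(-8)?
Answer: 64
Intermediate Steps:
F(o) = 0
((-93 + (4*(-2) + F(-1))) + 157) - s(-8) = ((-93 + (4*(-2) + 0)) + 157) - 1*(-8) = ((-93 + (-8 + 0)) + 157) + 8 = ((-93 - 8) + 157) + 8 = (-101 + 157) + 8 = 56 + 8 = 64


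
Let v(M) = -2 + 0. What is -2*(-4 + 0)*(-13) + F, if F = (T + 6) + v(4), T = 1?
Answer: -99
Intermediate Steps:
v(M) = -2
F = 5 (F = (1 + 6) - 2 = 7 - 2 = 5)
-2*(-4 + 0)*(-13) + F = -2*(-4 + 0)*(-13) + 5 = -2*(-4)*(-13) + 5 = 8*(-13) + 5 = -104 + 5 = -99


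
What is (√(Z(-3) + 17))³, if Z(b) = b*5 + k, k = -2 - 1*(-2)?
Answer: 2*√2 ≈ 2.8284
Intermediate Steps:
k = 0 (k = -2 + 2 = 0)
Z(b) = 5*b (Z(b) = b*5 + 0 = 5*b + 0 = 5*b)
(√(Z(-3) + 17))³ = (√(5*(-3) + 17))³ = (√(-15 + 17))³ = (√2)³ = 2*√2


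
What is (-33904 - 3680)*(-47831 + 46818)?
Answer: 38072592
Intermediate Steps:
(-33904 - 3680)*(-47831 + 46818) = -37584*(-1013) = 38072592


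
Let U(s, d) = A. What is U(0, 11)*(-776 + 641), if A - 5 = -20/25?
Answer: -567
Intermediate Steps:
A = 21/5 (A = 5 - 20/25 = 5 - 20*1/25 = 5 - ⅘ = 21/5 ≈ 4.2000)
U(s, d) = 21/5
U(0, 11)*(-776 + 641) = 21*(-776 + 641)/5 = (21/5)*(-135) = -567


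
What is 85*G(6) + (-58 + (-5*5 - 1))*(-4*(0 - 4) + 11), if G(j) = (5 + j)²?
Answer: 8017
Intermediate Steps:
85*G(6) + (-58 + (-5*5 - 1))*(-4*(0 - 4) + 11) = 85*(5 + 6)² + (-58 + (-5*5 - 1))*(-4*(0 - 4) + 11) = 85*11² + (-58 + (-25 - 1))*(-4*(-4) + 11) = 85*121 + (-58 - 26)*(16 + 11) = 10285 - 84*27 = 10285 - 2268 = 8017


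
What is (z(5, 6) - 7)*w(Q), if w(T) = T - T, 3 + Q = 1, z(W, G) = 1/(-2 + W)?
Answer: 0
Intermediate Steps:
Q = -2 (Q = -3 + 1 = -2)
w(T) = 0
(z(5, 6) - 7)*w(Q) = (1/(-2 + 5) - 7)*0 = (1/3 - 7)*0 = (⅓ - 7)*0 = -20/3*0 = 0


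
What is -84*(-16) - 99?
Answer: 1245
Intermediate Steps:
-84*(-16) - 99 = 1344 - 99 = 1245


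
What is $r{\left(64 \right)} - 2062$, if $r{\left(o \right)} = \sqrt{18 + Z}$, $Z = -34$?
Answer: $-2062 + 4 i \approx -2062.0 + 4.0 i$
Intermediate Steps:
$r{\left(o \right)} = 4 i$ ($r{\left(o \right)} = \sqrt{18 - 34} = \sqrt{-16} = 4 i$)
$r{\left(64 \right)} - 2062 = 4 i - 2062 = -2062 + 4 i$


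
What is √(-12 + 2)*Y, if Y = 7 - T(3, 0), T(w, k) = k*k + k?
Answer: 7*I*√10 ≈ 22.136*I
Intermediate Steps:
T(w, k) = k + k² (T(w, k) = k² + k = k + k²)
Y = 7 (Y = 7 - 0*(1 + 0) = 7 - 0 = 7 - 1*0 = 7 + 0 = 7)
√(-12 + 2)*Y = √(-12 + 2)*7 = √(-10)*7 = (I*√10)*7 = 7*I*√10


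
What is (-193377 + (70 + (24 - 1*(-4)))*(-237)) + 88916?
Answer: -127687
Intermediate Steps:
(-193377 + (70 + (24 - 1*(-4)))*(-237)) + 88916 = (-193377 + (70 + (24 + 4))*(-237)) + 88916 = (-193377 + (70 + 28)*(-237)) + 88916 = (-193377 + 98*(-237)) + 88916 = (-193377 - 23226) + 88916 = -216603 + 88916 = -127687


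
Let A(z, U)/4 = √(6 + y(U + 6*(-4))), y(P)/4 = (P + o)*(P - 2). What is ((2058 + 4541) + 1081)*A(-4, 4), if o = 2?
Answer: 30720*√1590 ≈ 1.2250e+6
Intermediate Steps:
y(P) = 4*(-2 + P)*(2 + P) (y(P) = 4*((P + 2)*(P - 2)) = 4*((2 + P)*(-2 + P)) = 4*((-2 + P)*(2 + P)) = 4*(-2 + P)*(2 + P))
A(z, U) = 4*√(-10 + 4*(-24 + U)²) (A(z, U) = 4*√(6 + (-16 + 4*(U + 6*(-4))²)) = 4*√(6 + (-16 + 4*(U - 24)²)) = 4*√(6 + (-16 + 4*(-24 + U)²)) = 4*√(-10 + 4*(-24 + U)²))
((2058 + 4541) + 1081)*A(-4, 4) = ((2058 + 4541) + 1081)*(4*√(-10 + 4*(-24 + 4)²)) = (6599 + 1081)*(4*√(-10 + 4*(-20)²)) = 7680*(4*√(-10 + 4*400)) = 7680*(4*√(-10 + 1600)) = 7680*(4*√1590) = 30720*√1590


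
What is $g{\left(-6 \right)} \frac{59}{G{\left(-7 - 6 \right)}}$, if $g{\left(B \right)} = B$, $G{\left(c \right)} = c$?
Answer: $\frac{354}{13} \approx 27.231$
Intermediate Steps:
$g{\left(-6 \right)} \frac{59}{G{\left(-7 - 6 \right)}} = - 6 \frac{59}{-7 - 6} = - 6 \frac{59}{-13} = - 6 \cdot 59 \left(- \frac{1}{13}\right) = \left(-6\right) \left(- \frac{59}{13}\right) = \frac{354}{13}$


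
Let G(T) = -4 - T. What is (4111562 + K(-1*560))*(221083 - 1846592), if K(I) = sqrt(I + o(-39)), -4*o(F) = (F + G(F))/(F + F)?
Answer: -6683381035058 - 339731381*I*sqrt(78)/78 ≈ -6.6834e+12 - 3.8467e+7*I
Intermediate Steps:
o(F) = 1/(2*F) (o(F) = -(F + (-4 - F))/(4*(F + F)) = -(-1)/(2*F) = 1/(2*F))
K(I) = sqrt(-1/78 + I) (K(I) = sqrt(I + (1/2)/(-39)) = sqrt(I + (1/2)*(-1/39)) = sqrt(I - 1/78) = sqrt(-1/78 + I))
(4111562 + K(-1*560))*(221083 - 1846592) = (4111562 + sqrt(-78 + 6084*(-1*560))/78)*(221083 - 1846592) = (4111562 + sqrt(-78 + 6084*(-560))/78)*(-1625509) = (4111562 + sqrt(-78 - 3407040)/78)*(-1625509) = (4111562 + sqrt(-3407118)/78)*(-1625509) = (4111562 + (209*I*sqrt(78))/78)*(-1625509) = (4111562 + 209*I*sqrt(78)/78)*(-1625509) = -6683381035058 - 339731381*I*sqrt(78)/78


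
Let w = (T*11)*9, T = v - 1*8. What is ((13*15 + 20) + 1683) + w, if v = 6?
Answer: 1700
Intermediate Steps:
T = -2 (T = 6 - 1*8 = 6 - 8 = -2)
w = -198 (w = -2*11*9 = -22*9 = -198)
((13*15 + 20) + 1683) + w = ((13*15 + 20) + 1683) - 198 = ((195 + 20) + 1683) - 198 = (215 + 1683) - 198 = 1898 - 198 = 1700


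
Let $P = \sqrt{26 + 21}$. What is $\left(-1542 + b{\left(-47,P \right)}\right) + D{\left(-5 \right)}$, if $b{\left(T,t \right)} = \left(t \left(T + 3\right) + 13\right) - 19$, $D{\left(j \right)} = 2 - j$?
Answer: $-1541 - 44 \sqrt{47} \approx -1842.6$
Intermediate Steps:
$P = \sqrt{47} \approx 6.8557$
$b{\left(T,t \right)} = -6 + t \left(3 + T\right)$ ($b{\left(T,t \right)} = \left(t \left(3 + T\right) + 13\right) - 19 = \left(13 + t \left(3 + T\right)\right) - 19 = -6 + t \left(3 + T\right)$)
$\left(-1542 + b{\left(-47,P \right)}\right) + D{\left(-5 \right)} = \left(-1542 - \left(6 + 44 \sqrt{47}\right)\right) + \left(2 - -5\right) = \left(-1542 - \left(6 + 44 \sqrt{47}\right)\right) + \left(2 + 5\right) = \left(-1548 - 44 \sqrt{47}\right) + 7 = -1541 - 44 \sqrt{47}$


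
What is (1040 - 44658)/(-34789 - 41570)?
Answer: 43618/76359 ≈ 0.57122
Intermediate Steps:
(1040 - 44658)/(-34789 - 41570) = -43618/(-76359) = -43618*(-1/76359) = 43618/76359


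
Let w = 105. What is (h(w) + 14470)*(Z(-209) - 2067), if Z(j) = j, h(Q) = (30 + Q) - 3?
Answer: -33234152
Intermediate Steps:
h(Q) = 27 + Q
(h(w) + 14470)*(Z(-209) - 2067) = ((27 + 105) + 14470)*(-209 - 2067) = (132 + 14470)*(-2276) = 14602*(-2276) = -33234152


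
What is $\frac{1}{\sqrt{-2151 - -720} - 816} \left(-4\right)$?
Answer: $\frac{1088}{222429} + \frac{4 i \sqrt{159}}{222429} \approx 0.0048914 + 0.00022676 i$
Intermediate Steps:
$\frac{1}{\sqrt{-2151 - -720} - 816} \left(-4\right) = \frac{1}{\sqrt{-2151 + 720} - 816} \left(-4\right) = \frac{1}{\sqrt{-1431} - 816} \left(-4\right) = \frac{1}{3 i \sqrt{159} - 816} \left(-4\right) = \frac{1}{-816 + 3 i \sqrt{159}} \left(-4\right) = - \frac{4}{-816 + 3 i \sqrt{159}}$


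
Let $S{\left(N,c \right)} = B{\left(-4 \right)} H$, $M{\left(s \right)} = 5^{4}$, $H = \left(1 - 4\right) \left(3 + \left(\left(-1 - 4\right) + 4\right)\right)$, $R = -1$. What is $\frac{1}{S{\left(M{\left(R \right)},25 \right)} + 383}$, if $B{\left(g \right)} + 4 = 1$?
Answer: $\frac{1}{401} \approx 0.0024938$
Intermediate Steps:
$B{\left(g \right)} = -3$ ($B{\left(g \right)} = -4 + 1 = -3$)
$H = -6$ ($H = - 3 \left(3 + \left(-5 + 4\right)\right) = - 3 \left(3 - 1\right) = \left(-3\right) 2 = -6$)
$M{\left(s \right)} = 625$
$S{\left(N,c \right)} = 18$ ($S{\left(N,c \right)} = \left(-3\right) \left(-6\right) = 18$)
$\frac{1}{S{\left(M{\left(R \right)},25 \right)} + 383} = \frac{1}{18 + 383} = \frac{1}{401}$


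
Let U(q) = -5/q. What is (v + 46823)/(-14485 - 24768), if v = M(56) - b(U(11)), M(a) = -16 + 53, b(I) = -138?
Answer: -46998/39253 ≈ -1.1973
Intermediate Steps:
M(a) = 37
v = 175 (v = 37 - 1*(-138) = 37 + 138 = 175)
(v + 46823)/(-14485 - 24768) = (175 + 46823)/(-14485 - 24768) = 46998/(-39253) = 46998*(-1/39253) = -46998/39253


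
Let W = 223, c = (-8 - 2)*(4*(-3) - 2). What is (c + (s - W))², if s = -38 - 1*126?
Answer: 61009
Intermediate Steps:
c = 140 (c = -10*(-12 - 2) = -10*(-14) = 140)
s = -164 (s = -38 - 126 = -164)
(c + (s - W))² = (140 + (-164 - 1*223))² = (140 + (-164 - 223))² = (140 - 387)² = (-247)² = 61009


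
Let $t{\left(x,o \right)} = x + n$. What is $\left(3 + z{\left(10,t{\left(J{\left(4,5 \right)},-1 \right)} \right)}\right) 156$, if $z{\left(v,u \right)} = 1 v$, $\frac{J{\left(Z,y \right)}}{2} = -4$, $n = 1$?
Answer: $2028$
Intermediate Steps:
$J{\left(Z,y \right)} = -8$ ($J{\left(Z,y \right)} = 2 \left(-4\right) = -8$)
$t{\left(x,o \right)} = 1 + x$ ($t{\left(x,o \right)} = x + 1 = 1 + x$)
$z{\left(v,u \right)} = v$
$\left(3 + z{\left(10,t{\left(J{\left(4,5 \right)},-1 \right)} \right)}\right) 156 = \left(3 + 10\right) 156 = 13 \cdot 156 = 2028$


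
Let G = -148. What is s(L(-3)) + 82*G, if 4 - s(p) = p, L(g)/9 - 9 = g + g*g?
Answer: -12267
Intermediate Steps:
L(g) = 81 + 9*g + 9*g² (L(g) = 81 + 9*(g + g*g) = 81 + 9*(g + g²) = 81 + (9*g + 9*g²) = 81 + 9*g + 9*g²)
s(p) = 4 - p
s(L(-3)) + 82*G = (4 - (81 + 9*(-3) + 9*(-3)²)) + 82*(-148) = (4 - (81 - 27 + 9*9)) - 12136 = (4 - (81 - 27 + 81)) - 12136 = (4 - 1*135) - 12136 = (4 - 135) - 12136 = -131 - 12136 = -12267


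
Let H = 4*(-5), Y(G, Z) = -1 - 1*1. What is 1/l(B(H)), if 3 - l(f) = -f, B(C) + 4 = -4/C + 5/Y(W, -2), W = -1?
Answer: -10/33 ≈ -0.30303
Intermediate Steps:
Y(G, Z) = -2 (Y(G, Z) = -1 - 1 = -2)
H = -20
B(C) = -13/2 - 4/C (B(C) = -4 + (-4/C + 5/(-2)) = -4 + (-4/C + 5*(-½)) = -4 + (-4/C - 5/2) = -4 + (-5/2 - 4/C) = -13/2 - 4/C)
l(f) = 3 + f (l(f) = 3 - (-1)*f = 3 + f)
1/l(B(H)) = 1/(3 + (-13/2 - 4/(-20))) = 1/(3 + (-13/2 - 4*(-1/20))) = 1/(3 + (-13/2 + ⅕)) = 1/(3 - 63/10) = 1/(-33/10) = -10/33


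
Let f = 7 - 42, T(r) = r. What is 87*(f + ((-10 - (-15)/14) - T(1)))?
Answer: -54723/14 ≈ -3908.8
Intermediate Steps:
f = -35
87*(f + ((-10 - (-15)/14) - T(1))) = 87*(-35 + ((-10 - (-15)/14) - 1*1)) = 87*(-35 + ((-10 - (-15)/14) - 1)) = 87*(-35 + ((-10 - 1*(-15/14)) - 1)) = 87*(-35 + ((-10 + 15/14) - 1)) = 87*(-35 + (-125/14 - 1)) = 87*(-35 - 139/14) = 87*(-629/14) = -54723/14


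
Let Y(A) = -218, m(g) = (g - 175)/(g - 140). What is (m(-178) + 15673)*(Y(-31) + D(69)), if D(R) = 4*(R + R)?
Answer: 832389289/159 ≈ 5.2352e+6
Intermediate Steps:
m(g) = (-175 + g)/(-140 + g)
D(R) = 8*R (D(R) = 4*(2*R) = 8*R)
(m(-178) + 15673)*(Y(-31) + D(69)) = ((-175 - 178)/(-140 - 178) + 15673)*(-218 + 8*69) = (-353/(-318) + 15673)*(-218 + 552) = (-1/318*(-353) + 15673)*334 = (353/318 + 15673)*334 = (4984367/318)*334 = 832389289/159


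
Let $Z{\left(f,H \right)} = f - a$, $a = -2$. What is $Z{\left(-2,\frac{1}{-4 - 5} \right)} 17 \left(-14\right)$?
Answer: $0$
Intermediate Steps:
$Z{\left(f,H \right)} = 2 + f$ ($Z{\left(f,H \right)} = f - -2 = f + 2 = 2 + f$)
$Z{\left(-2,\frac{1}{-4 - 5} \right)} 17 \left(-14\right) = \left(2 - 2\right) 17 \left(-14\right) = 0 \cdot 17 \left(-14\right) = 0 \left(-14\right) = 0$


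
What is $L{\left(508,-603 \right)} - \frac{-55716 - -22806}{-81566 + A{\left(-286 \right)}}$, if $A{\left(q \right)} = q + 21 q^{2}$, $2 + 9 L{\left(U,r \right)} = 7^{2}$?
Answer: $\frac{12863633}{2453796} \approx 5.2423$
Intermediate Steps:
$L{\left(U,r \right)} = \frac{47}{9}$ ($L{\left(U,r \right)} = - \frac{2}{9} + \frac{7^{2}}{9} = - \frac{2}{9} + \frac{1}{9} \cdot 49 = - \frac{2}{9} + \frac{49}{9} = \frac{47}{9}$)
$L{\left(508,-603 \right)} - \frac{-55716 - -22806}{-81566 + A{\left(-286 \right)}} = \frac{47}{9} - \frac{-55716 - -22806}{-81566 - 286 \left(1 + 21 \left(-286\right)\right)} = \frac{47}{9} - \frac{-55716 + \left(-183 + 22989\right)}{-81566 - 286 \left(1 - 6006\right)} = \frac{47}{9} - \frac{-55716 + 22806}{-81566 - -1717430} = \frac{47}{9} - - \frac{32910}{-81566 + 1717430} = \frac{47}{9} - - \frac{32910}{1635864} = \frac{47}{9} - \left(-32910\right) \frac{1}{1635864} = \frac{47}{9} - - \frac{5485}{272644} = \frac{47}{9} + \frac{5485}{272644} = \frac{12863633}{2453796}$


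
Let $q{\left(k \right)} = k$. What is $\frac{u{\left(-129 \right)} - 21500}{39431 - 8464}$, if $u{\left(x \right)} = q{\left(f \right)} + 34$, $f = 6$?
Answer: $- \frac{21460}{30967} \approx -0.693$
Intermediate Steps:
$u{\left(x \right)} = 40$ ($u{\left(x \right)} = 6 + 34 = 40$)
$\frac{u{\left(-129 \right)} - 21500}{39431 - 8464} = \frac{40 - 21500}{39431 - 8464} = - \frac{21460}{30967}$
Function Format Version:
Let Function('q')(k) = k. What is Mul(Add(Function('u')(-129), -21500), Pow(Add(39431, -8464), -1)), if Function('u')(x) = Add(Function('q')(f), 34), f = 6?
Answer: Rational(-21460, 30967) ≈ -0.69300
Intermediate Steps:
Function('u')(x) = 40 (Function('u')(x) = Add(6, 34) = 40)
Mul(Add(Function('u')(-129), -21500), Pow(Add(39431, -8464), -1)) = Mul(Add(40, -21500), Pow(Add(39431, -8464), -1)) = Mul(-21460, Pow(30967, -1)) = Mul(-21460, Rational(1, 30967)) = Rational(-21460, 30967)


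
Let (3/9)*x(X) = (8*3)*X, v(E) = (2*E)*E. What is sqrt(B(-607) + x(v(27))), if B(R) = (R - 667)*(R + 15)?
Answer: 4*sqrt(53699) ≈ 926.92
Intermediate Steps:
v(E) = 2*E**2
B(R) = (-667 + R)*(15 + R)
x(X) = 72*X (x(X) = 3*((8*3)*X) = 3*(24*X) = 72*X)
sqrt(B(-607) + x(v(27))) = sqrt((-10005 + (-607)**2 - 652*(-607)) + 72*(2*27**2)) = sqrt((-10005 + 368449 + 395764) + 72*(2*729)) = sqrt(754208 + 72*1458) = sqrt(754208 + 104976) = sqrt(859184) = 4*sqrt(53699)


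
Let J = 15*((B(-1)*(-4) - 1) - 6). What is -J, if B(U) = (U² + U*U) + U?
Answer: 165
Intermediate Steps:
B(U) = U + 2*U² (B(U) = (U² + U²) + U = 2*U² + U = U + 2*U²)
J = -165 (J = 15*((-(1 + 2*(-1))*(-4) - 1) - 6) = 15*((-(1 - 2)*(-4) - 1) - 6) = 15*((-1*(-1)*(-4) - 1) - 6) = 15*((1*(-4) - 1) - 6) = 15*((-4 - 1) - 6) = 15*(-5 - 6) = 15*(-11) = -165)
-J = -1*(-165) = 165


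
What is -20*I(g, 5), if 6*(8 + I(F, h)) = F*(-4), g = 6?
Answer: 240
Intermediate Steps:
I(F, h) = -8 - 2*F/3 (I(F, h) = -8 + (F*(-4))/6 = -8 + (-4*F)/6 = -8 - 2*F/3)
-20*I(g, 5) = -20*(-8 - 2/3*6) = -20*(-8 - 4) = -20*(-12) = 240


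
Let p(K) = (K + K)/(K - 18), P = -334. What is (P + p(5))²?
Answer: 18939904/169 ≈ 1.1207e+5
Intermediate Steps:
p(K) = 2*K/(-18 + K) (p(K) = (2*K)/(-18 + K) = 2*K/(-18 + K))
(P + p(5))² = (-334 + 2*5/(-18 + 5))² = (-334 + 2*5/(-13))² = (-334 + 2*5*(-1/13))² = (-334 - 10/13)² = (-4352/13)² = 18939904/169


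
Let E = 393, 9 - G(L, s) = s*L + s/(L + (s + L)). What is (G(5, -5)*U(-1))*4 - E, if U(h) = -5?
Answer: -1093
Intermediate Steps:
G(L, s) = 9 - L*s - s/(s + 2*L) (G(L, s) = 9 - (s*L + s/(L + (s + L))) = 9 - (L*s + s/(L + (L + s))) = 9 - (L*s + s/(s + 2*L)) = 9 + (-L*s - s/(s + 2*L)) = 9 - L*s - s/(s + 2*L))
(G(5, -5)*U(-1))*4 - E = (((8*(-5) + 18*5 - 1*5*(-5)² - 2*(-5)*5²)/(-5 + 2*5))*(-5))*4 - 1*393 = (((-40 + 90 - 1*5*25 - 2*(-5)*25)/(-5 + 10))*(-5))*4 - 393 = (((-40 + 90 - 125 + 250)/5)*(-5))*4 - 393 = (((⅕)*175)*(-5))*4 - 393 = (35*(-5))*4 - 393 = -175*4 - 393 = -700 - 393 = -1093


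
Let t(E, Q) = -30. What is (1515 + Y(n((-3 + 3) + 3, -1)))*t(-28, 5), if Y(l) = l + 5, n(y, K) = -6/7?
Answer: -319020/7 ≈ -45574.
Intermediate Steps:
n(y, K) = -6/7 (n(y, K) = -6*⅐ = -6/7)
Y(l) = 5 + l
(1515 + Y(n((-3 + 3) + 3, -1)))*t(-28, 5) = (1515 + (5 - 6/7))*(-30) = (1515 + 29/7)*(-30) = (10634/7)*(-30) = -319020/7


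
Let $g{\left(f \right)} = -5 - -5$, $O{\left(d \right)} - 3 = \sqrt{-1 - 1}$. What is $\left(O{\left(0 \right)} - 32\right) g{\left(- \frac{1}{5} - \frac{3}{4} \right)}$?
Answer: $0$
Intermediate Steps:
$O{\left(d \right)} = 3 + i \sqrt{2}$ ($O{\left(d \right)} = 3 + \sqrt{-1 - 1} = 3 + \sqrt{-2} = 3 + i \sqrt{2}$)
$g{\left(f \right)} = 0$ ($g{\left(f \right)} = -5 + 5 = 0$)
$\left(O{\left(0 \right)} - 32\right) g{\left(- \frac{1}{5} - \frac{3}{4} \right)} = \left(\left(3 + i \sqrt{2}\right) - 32\right) 0 = \left(-29 + i \sqrt{2}\right) 0 = 0$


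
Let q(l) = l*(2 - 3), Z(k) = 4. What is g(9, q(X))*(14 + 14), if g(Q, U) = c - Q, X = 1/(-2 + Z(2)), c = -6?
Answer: -420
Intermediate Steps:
X = 1/2 (X = 1/(-2 + 4) = 1/2 ≈ 0.50000)
q(l) = -l (q(l) = l*(-1) = -l)
g(Q, U) = -6 - Q
g(9, q(X))*(14 + 14) = (-6 - 1*9)*(14 + 14) = (-6 - 9)*28 = -15*28 = -420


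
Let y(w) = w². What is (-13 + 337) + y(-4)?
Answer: 340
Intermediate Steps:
(-13 + 337) + y(-4) = (-13 + 337) + (-4)² = 324 + 16 = 340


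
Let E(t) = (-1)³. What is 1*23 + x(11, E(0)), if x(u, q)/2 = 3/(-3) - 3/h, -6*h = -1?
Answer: -15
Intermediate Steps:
h = ⅙ (h = -⅙*(-1) = ⅙ ≈ 0.16667)
E(t) = -1
x(u, q) = -38 (x(u, q) = 2*(3/(-3) - 3/⅙) = 2*(3*(-⅓) - 3*6) = 2*(-1 - 18) = 2*(-19) = -38)
1*23 + x(11, E(0)) = 1*23 - 38 = 23 - 38 = -15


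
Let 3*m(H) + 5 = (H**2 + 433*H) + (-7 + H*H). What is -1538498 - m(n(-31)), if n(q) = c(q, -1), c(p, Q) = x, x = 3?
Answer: -1538933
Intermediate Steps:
c(p, Q) = 3
n(q) = 3
m(H) = -4 + 2*H**2/3 + 433*H/3 (m(H) = -5/3 + ((H**2 + 433*H) + (-7 + H*H))/3 = -5/3 + ((H**2 + 433*H) + (-7 + H**2))/3 = -5/3 + (-7 + 2*H**2 + 433*H)/3 = -5/3 + (-7/3 + 2*H**2/3 + 433*H/3) = -4 + 2*H**2/3 + 433*H/3)
-1538498 - m(n(-31)) = -1538498 - (-4 + (2/3)*3**2 + (433/3)*3) = -1538498 - (-4 + (2/3)*9 + 433) = -1538498 - (-4 + 6 + 433) = -1538498 - 1*435 = -1538498 - 435 = -1538933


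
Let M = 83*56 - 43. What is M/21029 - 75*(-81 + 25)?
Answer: 88326405/21029 ≈ 4200.2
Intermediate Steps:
M = 4605 (M = 4648 - 43 = 4605)
M/21029 - 75*(-81 + 25) = 4605/21029 - 75*(-81 + 25) = 4605*(1/21029) - 75*(-56) = 4605/21029 + 4200 = 88326405/21029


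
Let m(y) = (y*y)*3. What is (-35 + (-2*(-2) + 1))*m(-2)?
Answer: -360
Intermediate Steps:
m(y) = 3*y² (m(y) = y²*3 = 3*y²)
(-35 + (-2*(-2) + 1))*m(-2) = (-35 + (-2*(-2) + 1))*(3*(-2)²) = (-35 + (4 + 1))*(3*4) = (-35 + 5)*12 = -30*12 = -360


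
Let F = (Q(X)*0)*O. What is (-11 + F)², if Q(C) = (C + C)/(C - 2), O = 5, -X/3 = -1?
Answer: 121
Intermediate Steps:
X = 3 (X = -3*(-1) = 3)
Q(C) = 2*C/(-2 + C) (Q(C) = (2*C)/(-2 + C) = 2*C/(-2 + C))
F = 0 (F = ((2*3/(-2 + 3))*0)*5 = ((2*3/1)*0)*5 = ((2*3*1)*0)*5 = (6*0)*5 = 0*5 = 0)
(-11 + F)² = (-11 + 0)² = (-11)² = 121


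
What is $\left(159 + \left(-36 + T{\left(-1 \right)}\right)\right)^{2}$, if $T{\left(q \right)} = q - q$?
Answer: $15129$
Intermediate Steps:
$T{\left(q \right)} = 0$
$\left(159 + \left(-36 + T{\left(-1 \right)}\right)\right)^{2} = \left(159 + \left(-36 + 0\right)\right)^{2} = \left(159 - 36\right)^{2} = 123^{2} = 15129$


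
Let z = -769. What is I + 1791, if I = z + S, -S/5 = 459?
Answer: -1273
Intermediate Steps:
S = -2295 (S = -5*459 = -2295)
I = -3064 (I = -769 - 2295 = -3064)
I + 1791 = -3064 + 1791 = -1273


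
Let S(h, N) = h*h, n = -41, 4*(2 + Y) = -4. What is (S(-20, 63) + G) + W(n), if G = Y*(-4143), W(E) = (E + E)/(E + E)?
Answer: 12830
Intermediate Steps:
Y = -3 (Y = -2 + (1/4)*(-4) = -2 - 1 = -3)
W(E) = 1 (W(E) = (2*E)/((2*E)) = (2*E)*(1/(2*E)) = 1)
S(h, N) = h**2
G = 12429 (G = -3*(-4143) = 12429)
(S(-20, 63) + G) + W(n) = ((-20)**2 + 12429) + 1 = (400 + 12429) + 1 = 12829 + 1 = 12830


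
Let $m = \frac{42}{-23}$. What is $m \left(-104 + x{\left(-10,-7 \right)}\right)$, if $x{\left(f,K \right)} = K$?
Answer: $\frac{4662}{23} \approx 202.7$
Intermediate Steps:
$m = - \frac{42}{23}$ ($m = 42 \left(- \frac{1}{23}\right) = - \frac{42}{23} \approx -1.8261$)
$m \left(-104 + x{\left(-10,-7 \right)}\right) = - \frac{42 \left(-104 - 7\right)}{23} = \left(- \frac{42}{23}\right) \left(-111\right) = \frac{4662}{23}$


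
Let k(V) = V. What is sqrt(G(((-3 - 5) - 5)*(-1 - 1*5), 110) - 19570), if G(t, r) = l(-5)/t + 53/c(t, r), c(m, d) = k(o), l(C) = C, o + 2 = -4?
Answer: I*sqrt(29779503)/39 ≈ 139.92*I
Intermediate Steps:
o = -6 (o = -2 - 4 = -6)
c(m, d) = -6
G(t, r) = -53/6 - 5/t (G(t, r) = -5/t + 53/(-6) = -5/t + 53*(-1/6) = -5/t - 53/6 = -53/6 - 5/t)
sqrt(G(((-3 - 5) - 5)*(-1 - 1*5), 110) - 19570) = sqrt((-53/6 - 5*1/((-1 - 1*5)*((-3 - 5) - 5))) - 19570) = sqrt((-53/6 - 5*1/((-1 - 5)*(-8 - 5))) - 19570) = sqrt((-53/6 - 5/((-13*(-6)))) - 19570) = sqrt((-53/6 - 5/78) - 19570) = sqrt(-347/39 - 19570) = sqrt(-763577/39) = I*sqrt(29779503)/39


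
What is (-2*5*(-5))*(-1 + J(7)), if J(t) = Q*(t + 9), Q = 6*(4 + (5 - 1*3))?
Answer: 28750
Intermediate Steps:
Q = 36 (Q = 6*(4 + (5 - 3)) = 6*(4 + 2) = 6*6 = 36)
J(t) = 324 + 36*t (J(t) = 36*(t + 9) = 36*(9 + t) = 324 + 36*t)
(-2*5*(-5))*(-1 + J(7)) = (-2*5*(-5))*(-1 + (324 + 36*7)) = (-10*(-5))*(-1 + (324 + 252)) = 50*(-1 + 576) = 50*575 = 28750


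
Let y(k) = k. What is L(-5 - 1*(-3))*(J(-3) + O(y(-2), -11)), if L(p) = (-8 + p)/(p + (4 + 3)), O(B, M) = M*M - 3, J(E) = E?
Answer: -230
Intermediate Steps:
O(B, M) = -3 + M² (O(B, M) = M² - 3 = -3 + M²)
L(p) = (-8 + p)/(7 + p) (L(p) = (-8 + p)/(p + 7) = (-8 + p)/(7 + p))
L(-5 - 1*(-3))*(J(-3) + O(y(-2), -11)) = ((-8 + (-5 - 1*(-3)))/(7 + (-5 - 1*(-3))))*(-3 + (-3 + (-11)²)) = ((-8 + (-5 + 3))/(7 + (-5 + 3)))*(-3 + (-3 + 121)) = ((-8 - 2)/(7 - 2))*(-3 + 118) = (-10/5)*115 = ((⅕)*(-10))*115 = -2*115 = -230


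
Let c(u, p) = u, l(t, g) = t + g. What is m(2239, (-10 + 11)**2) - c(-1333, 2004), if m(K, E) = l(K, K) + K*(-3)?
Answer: -906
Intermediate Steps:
l(t, g) = g + t
m(K, E) = -K (m(K, E) = (K + K) + K*(-3) = 2*K - 3*K = -K)
m(2239, (-10 + 11)**2) - c(-1333, 2004) = -1*2239 - 1*(-1333) = -2239 + 1333 = -906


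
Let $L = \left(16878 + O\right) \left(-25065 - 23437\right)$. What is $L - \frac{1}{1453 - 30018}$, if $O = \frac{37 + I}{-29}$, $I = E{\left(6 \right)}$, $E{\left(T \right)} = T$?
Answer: $- \frac{23381733332929}{28565} \approx -8.1854 \cdot 10^{8}$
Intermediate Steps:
$I = 6$
$O = - \frac{43}{29}$ ($O = \frac{37 + 6}{-29} = 43 \left(- \frac{1}{29}\right) = - \frac{43}{29} \approx -1.4828$)
$L = - \frac{23737800338}{29}$ ($L = \left(16878 - \frac{43}{29}\right) \left(-25065 - 23437\right) = \frac{489419}{29} \left(-48502\right) = - \frac{23737800338}{29} \approx -8.1854 \cdot 10^{8}$)
$L - \frac{1}{1453 - 30018} = - \frac{23737800338}{29} - \frac{1}{1453 - 30018} = - \frac{23737800338}{29} - \frac{1}{-28565} = - \frac{23737800338}{29} - - \frac{1}{28565} = - \frac{23737800338}{29} + \frac{1}{28565} = - \frac{23381733332929}{28565}$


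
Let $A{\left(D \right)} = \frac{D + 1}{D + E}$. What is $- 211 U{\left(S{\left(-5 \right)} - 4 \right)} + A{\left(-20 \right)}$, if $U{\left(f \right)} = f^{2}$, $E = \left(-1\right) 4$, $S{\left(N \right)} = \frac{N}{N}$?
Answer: $- \frac{45557}{24} \approx -1898.2$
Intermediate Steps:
$S{\left(N \right)} = 1$
$E = -4$
$A{\left(D \right)} = \frac{1 + D}{-4 + D}$ ($A{\left(D \right)} = \frac{D + 1}{D - 4} = \frac{1 + D}{-4 + D}$)
$- 211 U{\left(S{\left(-5 \right)} - 4 \right)} + A{\left(-20 \right)} = - 211 \left(1 - 4\right)^{2} + \frac{1 - 20}{-4 - 20} = - 211 \left(-3\right)^{2} + \frac{1}{-24} \left(-19\right) = \left(-211\right) 9 - - \frac{19}{24} = -1899 + \frac{19}{24} = - \frac{45557}{24}$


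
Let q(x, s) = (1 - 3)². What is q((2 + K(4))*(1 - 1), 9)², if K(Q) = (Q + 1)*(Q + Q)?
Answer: 16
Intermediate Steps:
K(Q) = 2*Q*(1 + Q) (K(Q) = (1 + Q)*(2*Q) = 2*Q*(1 + Q))
q(x, s) = 4 (q(x, s) = (-2)² = 4)
q((2 + K(4))*(1 - 1), 9)² = 4² = 16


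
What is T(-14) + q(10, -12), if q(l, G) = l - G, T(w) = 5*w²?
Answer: 1002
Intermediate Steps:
T(-14) + q(10, -12) = 5*(-14)² + (10 - 1*(-12)) = 5*196 + (10 + 12) = 980 + 22 = 1002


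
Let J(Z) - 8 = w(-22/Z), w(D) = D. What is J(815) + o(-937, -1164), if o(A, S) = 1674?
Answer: 1370808/815 ≈ 1682.0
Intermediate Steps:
J(Z) = 8 - 22/Z
J(815) + o(-937, -1164) = (8 - 22/815) + 1674 = 6498/815 + 1674 = 1370808/815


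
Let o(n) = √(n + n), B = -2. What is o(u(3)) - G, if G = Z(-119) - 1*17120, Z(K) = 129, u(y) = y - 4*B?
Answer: 16991 + √22 ≈ 16996.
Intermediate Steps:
u(y) = 8 + y (u(y) = y - 4*(-2) = y + 8 = 8 + y)
o(n) = √2*√n (o(n) = √(2*n) = √2*√n)
G = -16991 (G = 129 - 1*17120 = 129 - 17120 = -16991)
o(u(3)) - G = √2*√(8 + 3) - 1*(-16991) = √2*√11 + 16991 = √22 + 16991 = 16991 + √22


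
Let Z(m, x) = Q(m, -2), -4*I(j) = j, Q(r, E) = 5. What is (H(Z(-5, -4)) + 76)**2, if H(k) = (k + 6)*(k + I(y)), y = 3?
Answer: 241081/16 ≈ 15068.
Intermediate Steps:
I(j) = -j/4
Z(m, x) = 5
H(k) = (6 + k)*(-3/4 + k) (H(k) = (k + 6)*(k - 1/4*3) = (6 + k)*(k - 3/4) = (6 + k)*(-3/4 + k))
(H(Z(-5, -4)) + 76)**2 = ((-9/2 + 5**2 + (21/4)*5) + 76)**2 = ((-9/2 + 25 + 105/4) + 76)**2 = (187/4 + 76)**2 = (491/4)**2 = 241081/16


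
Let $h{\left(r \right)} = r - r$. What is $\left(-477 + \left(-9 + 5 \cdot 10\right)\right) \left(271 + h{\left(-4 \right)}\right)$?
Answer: $-118156$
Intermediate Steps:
$h{\left(r \right)} = 0$
$\left(-477 + \left(-9 + 5 \cdot 10\right)\right) \left(271 + h{\left(-4 \right)}\right) = \left(-477 + \left(-9 + 5 \cdot 10\right)\right) \left(271 + 0\right) = \left(-477 + \left(-9 + 50\right)\right) 271 = \left(-477 + 41\right) 271 = \left(-436\right) 271 = -118156$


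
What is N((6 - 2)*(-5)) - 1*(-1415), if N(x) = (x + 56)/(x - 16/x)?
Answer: 11305/8 ≈ 1413.1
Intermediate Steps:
N(x) = (56 + x)/(x - 16/x)
N((6 - 2)*(-5)) - 1*(-1415) = ((6 - 2)*(-5))*(56 + (6 - 2)*(-5))/(-16 + ((6 - 2)*(-5))²) - 1*(-1415) = (4*(-5))*(56 + 4*(-5))/(-16 + (4*(-5))²) + 1415 = -20*(56 - 20)/(-16 + (-20)²) + 1415 = -20*36/(-16 + 400) + 1415 = -20*36/384 + 1415 = -20*1/384*36 + 1415 = -15/8 + 1415 = 11305/8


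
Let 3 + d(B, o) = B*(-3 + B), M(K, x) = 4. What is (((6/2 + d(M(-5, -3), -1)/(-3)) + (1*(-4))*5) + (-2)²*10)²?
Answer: 4624/9 ≈ 513.78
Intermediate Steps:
d(B, o) = -3 + B*(-3 + B)
(((6/2 + d(M(-5, -3), -1)/(-3)) + (1*(-4))*5) + (-2)²*10)² = (((6/2 + (-3 + 4² - 3*4)/(-3)) + (1*(-4))*5) + (-2)²*10)² = (((6*(½) + (-3 + 16 - 12)*(-⅓)) - 4*5) + 4*10)² = (((3 + 1*(-⅓)) - 20) + 40)² = (((3 - ⅓) - 20) + 40)² = ((8/3 - 20) + 40)² = (-52/3 + 40)² = (68/3)² = 4624/9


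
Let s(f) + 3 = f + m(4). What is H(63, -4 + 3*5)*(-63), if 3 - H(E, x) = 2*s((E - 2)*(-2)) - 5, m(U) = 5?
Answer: -15624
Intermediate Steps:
s(f) = 2 + f (s(f) = -3 + (f + 5) = -3 + (5 + f) = 2 + f)
H(E, x) = -4 + 4*E (H(E, x) = 3 - (2*(2 + (E - 2)*(-2)) - 5) = 3 - (2*(2 + (-2 + E)*(-2)) - 5) = 3 - (2*(2 + (4 - 2*E)) - 5) = 3 - (2*(6 - 2*E) - 5) = 3 - ((12 - 4*E) - 5) = 3 - (7 - 4*E) = 3 + (-7 + 4*E) = -4 + 4*E)
H(63, -4 + 3*5)*(-63) = (-4 + 4*63)*(-63) = (-4 + 252)*(-63) = 248*(-63) = -15624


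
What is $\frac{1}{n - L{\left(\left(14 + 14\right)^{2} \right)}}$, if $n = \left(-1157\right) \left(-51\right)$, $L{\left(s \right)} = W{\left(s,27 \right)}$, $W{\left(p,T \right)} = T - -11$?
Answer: $\frac{1}{58969} \approx 1.6958 \cdot 10^{-5}$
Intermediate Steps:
$W{\left(p,T \right)} = 11 + T$ ($W{\left(p,T \right)} = T + 11 = 11 + T$)
$L{\left(s \right)} = 38$ ($L{\left(s \right)} = 11 + 27 = 38$)
$n = 59007$
$\frac{1}{n - L{\left(\left(14 + 14\right)^{2} \right)}} = \frac{1}{59007 - 38} = \frac{1}{58969}$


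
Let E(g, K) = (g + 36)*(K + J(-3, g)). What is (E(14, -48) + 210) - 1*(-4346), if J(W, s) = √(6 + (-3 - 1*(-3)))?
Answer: 2156 + 50*√6 ≈ 2278.5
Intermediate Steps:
J(W, s) = √6 (J(W, s) = √(6 + (-3 + 3)) = √(6 + 0) = √6)
E(g, K) = (36 + g)*(K + √6) (E(g, K) = (g + 36)*(K + √6) = (36 + g)*(K + √6))
(E(14, -48) + 210) - 1*(-4346) = ((36*(-48) + 36*√6 - 48*14 + 14*√6) + 210) - 1*(-4346) = ((-1728 + 36*√6 - 672 + 14*√6) + 210) + 4346 = ((-2400 + 50*√6) + 210) + 4346 = (-2190 + 50*√6) + 4346 = 2156 + 50*√6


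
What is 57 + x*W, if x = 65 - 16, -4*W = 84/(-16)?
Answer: 1941/16 ≈ 121.31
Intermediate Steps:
W = 21/16 (W = -21/(-16) = -21*(-1)/16 = -¼*(-21/4) = 21/16 ≈ 1.3125)
x = 49
57 + x*W = 57 + 49*(21/16) = 57 + 1029/16 = 1941/16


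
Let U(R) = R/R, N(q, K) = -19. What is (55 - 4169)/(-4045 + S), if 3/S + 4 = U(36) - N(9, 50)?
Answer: 65824/64717 ≈ 1.0171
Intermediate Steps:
U(R) = 1
S = 3/16 (S = 3/(-4 + (1 - 1*(-19))) = 3/(-4 + (1 + 19)) = 3/(-4 + 20) = 3/16 ≈ 0.18750)
(55 - 4169)/(-4045 + S) = (55 - 4169)/(-4045 + 3/16) = -4114/(-64717/16) = -4114*(-16/64717) = 65824/64717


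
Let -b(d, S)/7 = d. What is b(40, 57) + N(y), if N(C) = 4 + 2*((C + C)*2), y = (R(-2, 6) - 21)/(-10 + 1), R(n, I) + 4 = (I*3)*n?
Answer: -1996/9 ≈ -221.78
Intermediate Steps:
b(d, S) = -7*d
R(n, I) = -4 + 3*I*n (R(n, I) = -4 + (I*3)*n = -4 + (3*I)*n = -4 + 3*I*n)
y = 61/9 (y = ((-4 + 3*6*(-2)) - 21)/(-10 + 1) = ((-4 - 36) - 21)/(-9) = (-40 - 21)*(-1/9) = -61*(-1/9) = 61/9 ≈ 6.7778)
N(C) = 4 + 8*C (N(C) = 4 + 2*((2*C)*2) = 4 + 2*(4*C) = 4 + 8*C)
b(40, 57) + N(y) = -7*40 + (4 + 8*(61/9)) = -280 + (4 + 488/9) = -280 + 524/9 = -1996/9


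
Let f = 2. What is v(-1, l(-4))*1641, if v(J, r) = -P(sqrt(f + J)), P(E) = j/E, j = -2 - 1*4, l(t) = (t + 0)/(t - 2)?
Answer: 9846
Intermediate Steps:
l(t) = t/(-2 + t)
j = -6 (j = -2 - 4 = -6)
P(E) = -6/E
v(J, r) = 6/sqrt(2 + J) (v(J, r) = -(-6)/(sqrt(2 + J)) = -(-6)/sqrt(2 + J) = 6/sqrt(2 + J))
v(-1, l(-4))*1641 = (6/sqrt(2 - 1))*1641 = (6/sqrt(1))*1641 = (6*1)*1641 = 6*1641 = 9846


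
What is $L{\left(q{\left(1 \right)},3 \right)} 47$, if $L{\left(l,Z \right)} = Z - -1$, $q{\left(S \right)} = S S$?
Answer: $188$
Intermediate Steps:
$q{\left(S \right)} = S^{2}$
$L{\left(l,Z \right)} = 1 + Z$ ($L{\left(l,Z \right)} = Z + 1 = 1 + Z$)
$L{\left(q{\left(1 \right)},3 \right)} 47 = \left(1 + 3\right) 47 = 4 \cdot 47 = 188$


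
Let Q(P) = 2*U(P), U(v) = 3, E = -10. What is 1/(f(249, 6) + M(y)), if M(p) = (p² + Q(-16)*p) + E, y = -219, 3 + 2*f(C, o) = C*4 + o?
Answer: 2/94273 ≈ 2.1215e-5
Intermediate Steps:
f(C, o) = -3/2 + o/2 + 2*C (f(C, o) = -3/2 + (C*4 + o)/2 = -3/2 + (4*C + o)/2 = -3/2 + (o + 4*C)/2 = -3/2 + (o/2 + 2*C) = -3/2 + o/2 + 2*C)
Q(P) = 6 (Q(P) = 2*3 = 6)
M(p) = -10 + p² + 6*p (M(p) = (p² + 6*p) - 10 = -10 + p² + 6*p)
1/(f(249, 6) + M(y)) = 1/((-3/2 + (½)*6 + 2*249) + (-10 + (-219)² + 6*(-219))) = 1/((-3/2 + 3 + 498) + (-10 + 47961 - 1314)) = 1/(999/2 + 46637) = 1/(94273/2) = 2/94273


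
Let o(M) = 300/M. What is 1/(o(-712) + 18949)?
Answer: 178/3372847 ≈ 5.2774e-5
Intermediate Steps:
1/(o(-712) + 18949) = 1/(300/(-712) + 18949) = 1/(300*(-1/712) + 18949) = 1/(-75/178 + 18949) = 1/(3372847/178) = 178/3372847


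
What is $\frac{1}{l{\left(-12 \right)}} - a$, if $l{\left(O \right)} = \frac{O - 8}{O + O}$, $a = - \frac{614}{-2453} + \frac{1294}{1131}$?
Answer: $- \frac{2697022}{13871715} \approx -0.19443$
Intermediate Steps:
$a = \frac{3868616}{2774343}$ ($a = \left(-614\right) \left(- \frac{1}{2453}\right) + 1294 \cdot \frac{1}{1131} = \frac{614}{2453} + \frac{1294}{1131} = \frac{3868616}{2774343} \approx 1.3944$)
$l{\left(O \right)} = \frac{-8 + O}{2 O}$
$\frac{1}{l{\left(-12 \right)}} - a = \frac{1}{\frac{1}{2} \frac{1}{-12} \left(-8 - 12\right)} - \frac{3868616}{2774343} = \frac{1}{\frac{1}{2} \left(- \frac{1}{12}\right) \left(-20\right)} - \frac{3868616}{2774343} = \frac{1}{\frac{5}{6}} - \frac{3868616}{2774343} = \frac{6}{5} - \frac{3868616}{2774343} = - \frac{2697022}{13871715}$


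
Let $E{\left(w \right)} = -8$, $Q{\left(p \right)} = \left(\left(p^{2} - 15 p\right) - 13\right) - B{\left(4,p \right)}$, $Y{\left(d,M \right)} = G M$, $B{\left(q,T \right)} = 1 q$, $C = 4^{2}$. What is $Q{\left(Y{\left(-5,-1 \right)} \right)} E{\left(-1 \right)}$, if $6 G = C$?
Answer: $- \frac{2168}{9} \approx -240.89$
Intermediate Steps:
$C = 16$
$G = \frac{8}{3}$ ($G = \frac{1}{6} \cdot 16 = \frac{8}{3} \approx 2.6667$)
$B{\left(q,T \right)} = q$
$Y{\left(d,M \right)} = \frac{8 M}{3}$
$Q{\left(p \right)} = -17 + p^{2} - 15 p$ ($Q{\left(p \right)} = \left(\left(p^{2} - 15 p\right) - 13\right) - 4 = \left(-13 + p^{2} - 15 p\right) - 4 = -17 + p^{2} - 15 p$)
$Q{\left(Y{\left(-5,-1 \right)} \right)} E{\left(-1 \right)} = \left(-17 + \left(\frac{8}{3} \left(-1\right)\right)^{2} - 15 \cdot \frac{8}{3} \left(-1\right)\right) \left(-8\right) = \left(-17 + \left(- \frac{8}{3}\right)^{2} - -40\right) \left(-8\right) = \left(-17 + \frac{64}{9} + 40\right) \left(-8\right) = \frac{271}{9} \left(-8\right) = - \frac{2168}{9}$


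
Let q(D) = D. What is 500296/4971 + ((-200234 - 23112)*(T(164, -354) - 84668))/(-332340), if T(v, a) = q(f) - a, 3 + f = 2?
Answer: -3114823681855/55068738 ≈ -56562.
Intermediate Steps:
f = -1 (f = -3 + 2 = -1)
T(v, a) = -1 - a
500296/4971 + ((-200234 - 23112)*(T(164, -354) - 84668))/(-332340) = 500296/4971 + ((-200234 - 23112)*((-1 - 1*(-354)) - 84668))/(-332340) = 500296*(1/4971) - 223346*((-1 + 354) - 84668)*(-1/332340) = 500296/4971 - 223346*(353 - 84668)*(-1/332340) = 500296/4971 - 223346*(-84315)*(-1/332340) = 500296/4971 + 18831417990*(-1/332340) = 500296/4971 - 627713933/11078 = -3114823681855/55068738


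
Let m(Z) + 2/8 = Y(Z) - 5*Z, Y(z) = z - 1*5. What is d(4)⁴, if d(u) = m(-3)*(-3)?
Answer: 43046721/256 ≈ 1.6815e+5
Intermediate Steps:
Y(z) = -5 + z (Y(z) = z - 5 = -5 + z)
m(Z) = -21/4 - 4*Z (m(Z) = -¼ + ((-5 + Z) - 5*Z) = -¼ + (-5 - 4*Z) = -21/4 - 4*Z)
d(u) = -81/4 (d(u) = (-21/4 - 4*(-3))*(-3) = (-21/4 + 12)*(-3) = (27/4)*(-3) = -81/4)
d(4)⁴ = (-81/4)⁴ = 43046721/256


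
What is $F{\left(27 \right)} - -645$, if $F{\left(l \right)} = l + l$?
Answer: $699$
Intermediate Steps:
$F{\left(l \right)} = 2 l$
$F{\left(27 \right)} - -645 = 2 \cdot 27 - -645 = 54 + 645 = 699$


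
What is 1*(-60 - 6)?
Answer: -66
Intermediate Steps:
1*(-60 - 6) = 1*(-66) = -66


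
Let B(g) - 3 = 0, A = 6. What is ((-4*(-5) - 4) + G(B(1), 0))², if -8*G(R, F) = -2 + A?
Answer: 961/4 ≈ 240.25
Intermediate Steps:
B(g) = 3 (B(g) = 3 + 0 = 3)
G(R, F) = -½ (G(R, F) = -(-2 + 6)/8 = -⅛*4 = -½)
((-4*(-5) - 4) + G(B(1), 0))² = ((-4*(-5) - 4) - ½)² = ((20 - 4) - ½)² = (16 - ½)² = (31/2)² = 961/4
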